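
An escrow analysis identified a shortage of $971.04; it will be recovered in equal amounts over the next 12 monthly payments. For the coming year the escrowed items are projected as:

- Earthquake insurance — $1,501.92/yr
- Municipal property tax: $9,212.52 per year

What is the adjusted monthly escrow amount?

$973.79

Earthquake insurance = $1,501.92 annually
Municipal property tax = $9,212.52 annually
Combined annual = $1,501.92 + $9,212.52 = $10,714.44
Per month = $10,714.44 / 12 = $892.87
Shortage spread = $971.04 ÷ 12 = $80.92/mo
New monthly escrow = $892.87 + $80.92 = $973.79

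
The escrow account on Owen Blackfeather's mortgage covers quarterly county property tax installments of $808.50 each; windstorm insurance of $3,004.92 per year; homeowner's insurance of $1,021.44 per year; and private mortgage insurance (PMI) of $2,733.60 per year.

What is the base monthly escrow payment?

$832.83

County property tax: $808.50 × 4 = $3,234.00 annually
Windstorm insurance: $3,004.92 annually
Homeowner's insurance: $1,021.44 annually
Private mortgage insurance (PMI): $2,733.60 annually
Total annual escrow = $9,993.96
Monthly = $9,993.96 ÷ 12 = $832.83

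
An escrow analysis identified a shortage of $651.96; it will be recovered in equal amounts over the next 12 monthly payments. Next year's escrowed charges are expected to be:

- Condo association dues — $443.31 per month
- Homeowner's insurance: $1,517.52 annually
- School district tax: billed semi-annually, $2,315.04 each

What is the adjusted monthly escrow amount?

Condo association dues: $443.31 × 12 = $5,319.72/yr
Homeowner's insurance: $1,517.52/yr
School district tax: $2,315.04 × 2 = $4,630.08/yr
Total annual escrow = $11,467.32
Monthly = $11,467.32 ÷ 12 = $955.61
Shortage per month = $651.96 ÷ 12 = $54.33
New monthly escrow = $955.61 + $54.33 = $1,009.94

$1,009.94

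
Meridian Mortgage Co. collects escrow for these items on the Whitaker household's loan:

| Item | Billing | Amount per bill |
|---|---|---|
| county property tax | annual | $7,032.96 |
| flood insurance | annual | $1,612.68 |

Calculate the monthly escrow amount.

$720.47

County property tax — $7,032.96 annually
Flood insurance — $1,612.68 annually
Total annual escrow = $7,032.96 + $1,612.68 = $8,645.64
Per month = $8,645.64 / 12 = $720.47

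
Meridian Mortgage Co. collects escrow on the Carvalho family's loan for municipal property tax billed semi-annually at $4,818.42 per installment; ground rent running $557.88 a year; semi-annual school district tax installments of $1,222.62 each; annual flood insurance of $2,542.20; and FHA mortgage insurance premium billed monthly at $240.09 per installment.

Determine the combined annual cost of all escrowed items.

$18,063.24

Municipal property tax — $4,818.42 × 2 = $9,636.84
Ground rent — $557.88
School district tax — $1,222.62 × 2 = $2,445.24
Flood insurance — $2,542.20
FHA mortgage insurance premium — $240.09 × 12 = $2,881.08
Total annual escrow = $9,636.84 + $557.88 + $2,445.24 + $2,542.20 + $2,881.08 = $18,063.24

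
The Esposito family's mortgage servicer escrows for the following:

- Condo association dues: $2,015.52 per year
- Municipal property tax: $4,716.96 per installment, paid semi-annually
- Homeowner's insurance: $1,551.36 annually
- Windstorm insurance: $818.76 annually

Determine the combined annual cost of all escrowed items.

Condo association dues: $2,015.52 per year
Municipal property tax: $4,716.96 × 2 = $9,433.92 per year
Homeowner's insurance: $1,551.36 per year
Windstorm insurance: $818.76 per year
Total annual escrow = $2,015.52 + $9,433.92 + $1,551.36 + $818.76 = $13,819.56

$13,819.56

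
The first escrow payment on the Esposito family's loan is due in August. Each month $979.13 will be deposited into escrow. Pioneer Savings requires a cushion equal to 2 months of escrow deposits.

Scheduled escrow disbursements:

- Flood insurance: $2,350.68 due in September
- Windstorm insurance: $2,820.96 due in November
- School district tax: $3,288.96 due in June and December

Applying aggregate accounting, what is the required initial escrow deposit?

$5,523.21

Cushion = 2 × $979.13 = $1,958.26
Trial balance (start $0, +$979.13 each month, − disbursements):
  Aug: +$979.13 → $979.13
  Sep: +$979.13 − $2,350.68 → -$392.42
  Oct: +$979.13 → $586.71
  Nov: +$979.13 − $2,820.96 → -$1,255.12
  Dec: +$979.13 − $3,288.96 → -$3,564.95
  Jan: +$979.13 → -$2,585.82
  Feb: +$979.13 → -$1,606.69
  Mar: +$979.13 → -$627.56
  Apr: +$979.13 → $351.57
  May: +$979.13 → $1,330.70
  Jun: +$979.13 − $3,288.96 → -$979.13
  Jul: +$979.13 → $0.00
Lowest trial balance = -$3,564.95 (Dec)
Initial deposit = cushion − low point = $1,958.26 − (-$3,564.95) = $5,523.21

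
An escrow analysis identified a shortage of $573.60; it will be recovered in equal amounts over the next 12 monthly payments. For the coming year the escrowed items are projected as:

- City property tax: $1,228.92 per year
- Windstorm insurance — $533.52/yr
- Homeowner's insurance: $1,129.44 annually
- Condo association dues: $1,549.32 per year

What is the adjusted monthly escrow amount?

City property tax: $1,228.92/yr
Windstorm insurance: $533.52/yr
Homeowner's insurance: $1,129.44/yr
Condo association dues: $1,549.32/yr
Annual escrow total = $4,441.20
Per month = $4,441.20 / 12 = $370.10
Shortage per month = $573.60 / 12 = $47.80
Adjusted monthly = $370.10 + $47.80 = $417.90

$417.90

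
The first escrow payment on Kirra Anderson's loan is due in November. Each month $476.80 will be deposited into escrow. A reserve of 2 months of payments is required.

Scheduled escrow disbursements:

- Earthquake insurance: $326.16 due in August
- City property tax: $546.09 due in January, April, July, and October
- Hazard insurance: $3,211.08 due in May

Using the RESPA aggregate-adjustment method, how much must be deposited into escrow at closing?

$1,919.26

Cushion = 2 × $476.80 = $953.60
Trial balance (start $0, +$476.80 each month, − disbursements):
  Nov: +$476.80 → $476.80
  Dec: +$476.80 → $953.60
  Jan: +$476.80 − $546.09 → $884.31
  Feb: +$476.80 → $1,361.11
  Mar: +$476.80 → $1,837.91
  Apr: +$476.80 − $546.09 → $1,768.62
  May: +$476.80 − $3,211.08 → -$965.66
  Jun: +$476.80 → -$488.86
  Jul: +$476.80 − $546.09 → -$558.15
  Aug: +$476.80 − $326.16 → -$407.51
  Sep: +$476.80 → $69.29
  Oct: +$476.80 − $546.09 → $0.00
Lowest trial balance = -$965.66 (May)
Initial deposit = cushion − low point = $953.60 − (-$965.66) = $1,919.26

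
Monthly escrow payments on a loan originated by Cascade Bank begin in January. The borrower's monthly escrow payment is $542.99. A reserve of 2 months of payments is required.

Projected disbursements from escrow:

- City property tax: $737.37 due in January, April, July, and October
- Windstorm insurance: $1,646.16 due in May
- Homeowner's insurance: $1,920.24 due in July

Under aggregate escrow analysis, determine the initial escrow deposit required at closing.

$3,063.56

Cushion = 2 × $542.99 = $1,085.98
Trial balance (start $0, +$542.99 each month, − disbursements):
  Jan: +$542.99 − $737.37 → -$194.38
  Feb: +$542.99 → $348.61
  Mar: +$542.99 → $891.60
  Apr: +$542.99 − $737.37 → $697.22
  May: +$542.99 − $1,646.16 → -$405.95
  Jun: +$542.99 → $137.04
  Jul: +$542.99 − $2,657.61 → -$1,977.58
  Aug: +$542.99 → -$1,434.59
  Sep: +$542.99 → -$891.60
  Oct: +$542.99 − $737.37 → -$1,085.98
  Nov: +$542.99 → -$542.99
  Dec: +$542.99 → $0.00
Lowest trial balance = -$1,977.58 (Jul)
Initial deposit = cushion − low point = $1,085.98 − (-$1,977.58) = $3,063.56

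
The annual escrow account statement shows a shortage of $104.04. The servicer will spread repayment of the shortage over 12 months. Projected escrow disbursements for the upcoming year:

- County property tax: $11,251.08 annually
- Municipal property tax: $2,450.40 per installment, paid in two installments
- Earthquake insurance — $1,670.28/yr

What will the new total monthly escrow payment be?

County property tax — $11,251.08 annually
Municipal property tax — $2,450.40 × 2 = $4,900.80 annually
Earthquake insurance — $1,670.28 annually
Yearly total = $11,251.08 + $4,900.80 + $1,670.28 = $17,822.16
Per month = $17,822.16 ÷ 12 = $1,485.18
Monthly shortage recovery: $104.04 / 12 = $8.67
New monthly escrow = $1,485.18 + $8.67 = $1,493.85

$1,493.85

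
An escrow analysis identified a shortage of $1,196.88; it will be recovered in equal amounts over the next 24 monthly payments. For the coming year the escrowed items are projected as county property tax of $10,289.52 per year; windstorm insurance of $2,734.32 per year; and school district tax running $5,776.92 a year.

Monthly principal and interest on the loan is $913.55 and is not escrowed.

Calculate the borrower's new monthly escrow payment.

$1,616.60

County property tax: $10,289.52
Windstorm insurance: $2,734.32
School district tax: $5,776.92
Total annual escrow = $18,800.76
Per month = $18,800.76 ÷ 12 = $1,566.73
Monthly shortage recovery: $1,196.88 ÷ 24 = $49.87
New monthly escrow = $1,566.73 + $49.87 = $1,616.60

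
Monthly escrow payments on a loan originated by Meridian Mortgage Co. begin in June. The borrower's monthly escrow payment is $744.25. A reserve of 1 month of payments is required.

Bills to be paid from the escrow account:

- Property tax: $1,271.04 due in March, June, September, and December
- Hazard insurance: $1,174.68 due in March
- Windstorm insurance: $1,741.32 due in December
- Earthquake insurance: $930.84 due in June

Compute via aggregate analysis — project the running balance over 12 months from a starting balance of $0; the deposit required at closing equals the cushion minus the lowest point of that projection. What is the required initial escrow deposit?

Cushion = 1 × $744.25 = $744.25
Trial balance (start $0, +$744.25 each month, − disbursements):
  Jun: +$744.25 − $2,201.88 → -$1,457.63
  Jul: +$744.25 → -$713.38
  Aug: +$744.25 → $30.87
  Sep: +$744.25 − $1,271.04 → -$495.92
  Oct: +$744.25 → $248.33
  Nov: +$744.25 → $992.58
  Dec: +$744.25 − $3,012.36 → -$1,275.53
  Jan: +$744.25 → -$531.28
  Feb: +$744.25 → $212.97
  Mar: +$744.25 − $2,445.72 → -$1,488.50
  Apr: +$744.25 → -$744.25
  May: +$744.25 → $0.00
Lowest trial balance = -$1,488.50 (Mar)
Initial deposit = cushion − low point = $744.25 − (-$1,488.50) = $2,232.75

$2,232.75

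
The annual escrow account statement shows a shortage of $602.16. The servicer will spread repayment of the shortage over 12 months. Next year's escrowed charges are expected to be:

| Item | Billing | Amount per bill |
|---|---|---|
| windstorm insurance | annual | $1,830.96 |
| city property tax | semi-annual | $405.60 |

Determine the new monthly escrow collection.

$270.36

Windstorm insurance = $1,830.96 per year
City property tax = $405.60 × 2 = $811.20 per year
Yearly total = $1,830.96 + $811.20 = $2,642.16
Monthly = $2,642.16 / 12 = $220.18
Shortage spread = $602.16 ÷ 12 = $50.18/mo
New monthly escrow = $220.18 + $50.18 = $270.36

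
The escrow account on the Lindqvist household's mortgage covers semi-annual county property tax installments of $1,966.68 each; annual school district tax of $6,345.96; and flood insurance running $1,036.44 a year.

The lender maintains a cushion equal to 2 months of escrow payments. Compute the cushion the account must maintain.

County property tax — $1,966.68 × 2 = $3,933.36 per year
School district tax — $6,345.96 per year
Flood insurance — $1,036.44 per year
Total annual escrow = $11,315.76
Per month = $11,315.76 ÷ 12 = $942.98
Required cushion = 2 × $942.98 = $1,885.96

$1,885.96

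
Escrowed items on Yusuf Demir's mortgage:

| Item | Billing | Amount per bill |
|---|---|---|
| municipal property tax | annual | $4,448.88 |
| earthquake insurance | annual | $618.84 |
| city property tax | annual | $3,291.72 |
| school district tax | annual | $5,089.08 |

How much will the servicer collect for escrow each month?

$1,120.71

Municipal property tax — $4,448.88 per year
Earthquake insurance — $618.84 per year
City property tax — $3,291.72 per year
School district tax — $5,089.08 per year
Yearly total = $4,448.88 + $618.84 + $3,291.72 + $5,089.08 = $13,448.52
Base monthly escrow = $13,448.52 / 12 = $1,120.71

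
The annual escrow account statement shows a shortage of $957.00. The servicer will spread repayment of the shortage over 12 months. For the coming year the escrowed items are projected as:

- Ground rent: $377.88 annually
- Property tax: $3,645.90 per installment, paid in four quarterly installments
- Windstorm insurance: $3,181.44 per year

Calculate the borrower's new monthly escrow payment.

Ground rent = $377.88 per year
Property tax = $3,645.90 × 4 = $14,583.60 per year
Windstorm insurance = $3,181.44 per year
Yearly total = $377.88 + $14,583.60 + $3,181.44 = $18,142.92
Per month = $18,142.92 / 12 = $1,511.91
Monthly shortage recovery: $957.00 ÷ 12 = $79.75
Adjusted monthly = $1,511.91 + $79.75 = $1,591.66

$1,591.66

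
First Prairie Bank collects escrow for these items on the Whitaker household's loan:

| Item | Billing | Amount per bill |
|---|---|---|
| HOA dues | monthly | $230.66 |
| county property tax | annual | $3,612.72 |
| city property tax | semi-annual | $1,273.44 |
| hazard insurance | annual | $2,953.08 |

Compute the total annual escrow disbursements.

$11,880.60

HOA dues: $230.66 × 12 = $2,767.92/yr
County property tax: $3,612.72/yr
City property tax: $1,273.44 × 2 = $2,546.88/yr
Hazard insurance: $2,953.08/yr
Total per year = $11,880.60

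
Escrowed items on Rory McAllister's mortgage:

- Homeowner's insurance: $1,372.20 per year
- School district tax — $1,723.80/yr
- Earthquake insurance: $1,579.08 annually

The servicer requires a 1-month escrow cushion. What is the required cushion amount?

$389.59

Homeowner's insurance = $1,372.20
School district tax = $1,723.80
Earthquake insurance = $1,579.08
Combined annual = $4,675.08
Per month = $4,675.08 / 12 = $389.59
Cushion = 1 × $389.59 = $389.59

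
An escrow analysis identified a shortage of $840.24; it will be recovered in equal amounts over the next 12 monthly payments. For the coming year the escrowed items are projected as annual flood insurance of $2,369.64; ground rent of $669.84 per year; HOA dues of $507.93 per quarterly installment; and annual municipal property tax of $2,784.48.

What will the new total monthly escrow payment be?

Flood insurance: $2,369.64
Ground rent: $669.84
HOA dues: $507.93 × 4 = $2,031.72
Municipal property tax: $2,784.48
Annual escrow total = $2,369.64 + $669.84 + $2,031.72 + $2,784.48 = $7,855.68
Per month = $7,855.68 ÷ 12 = $654.64
Shortage per month = $840.24 ÷ 12 = $70.02
Adjusted monthly = $654.64 + $70.02 = $724.66

$724.66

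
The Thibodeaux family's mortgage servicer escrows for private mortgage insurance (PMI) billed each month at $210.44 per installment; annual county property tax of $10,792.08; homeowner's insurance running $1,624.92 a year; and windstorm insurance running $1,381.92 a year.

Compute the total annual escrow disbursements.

Private mortgage insurance (PMI) — $210.44 × 12 = $2,525.28 annually
County property tax — $10,792.08 annually
Homeowner's insurance — $1,624.92 annually
Windstorm insurance — $1,381.92 annually
Combined annual = $2,525.28 + $10,792.08 + $1,624.92 + $1,381.92 = $16,324.20

$16,324.20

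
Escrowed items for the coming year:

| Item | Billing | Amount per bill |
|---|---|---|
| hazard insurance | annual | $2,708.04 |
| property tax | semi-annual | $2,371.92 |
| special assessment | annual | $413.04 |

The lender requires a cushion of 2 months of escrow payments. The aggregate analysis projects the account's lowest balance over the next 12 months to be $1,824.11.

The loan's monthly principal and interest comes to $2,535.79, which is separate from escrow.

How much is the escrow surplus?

Hazard insurance: $2,708.04
Property tax: $2,371.92 × 2 = $4,743.84
Special assessment: $413.04
Annual escrow total = $2,708.04 + $4,743.84 + $413.04 = $7,864.92
Per month = $7,864.92 / 12 = $655.41
Required cushion = 2 × $655.41 = $1,310.82
Surplus = $1,824.11 − $1,310.82 = $513.29

$513.29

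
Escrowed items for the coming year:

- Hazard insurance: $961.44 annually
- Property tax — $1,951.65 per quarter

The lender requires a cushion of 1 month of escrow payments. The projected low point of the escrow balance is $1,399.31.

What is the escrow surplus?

$668.64

Hazard insurance: $961.44 annually
Property tax: $1,951.65 × 4 = $7,806.60 annually
Yearly total = $961.44 + $7,806.60 = $8,768.04
Monthly escrow = $8,768.04 ÷ 12 = $730.67
Required cushion = 1 × $730.67 = $730.67
Excess over cushion: $1,399.31 − $730.67 = $668.64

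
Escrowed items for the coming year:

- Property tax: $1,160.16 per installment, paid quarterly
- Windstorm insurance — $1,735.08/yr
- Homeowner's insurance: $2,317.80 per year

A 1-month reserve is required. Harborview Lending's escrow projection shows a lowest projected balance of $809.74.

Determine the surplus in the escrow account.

$85.28

Property tax: $1,160.16 × 4 = $4,640.64/yr
Windstorm insurance: $1,735.08/yr
Homeowner's insurance: $2,317.80/yr
Total annual escrow = $8,693.52
Monthly = $8,693.52 / 12 = $724.46
Cushion = 1 × $724.46 = $724.46
Excess over cushion: $809.74 − $724.46 = $85.28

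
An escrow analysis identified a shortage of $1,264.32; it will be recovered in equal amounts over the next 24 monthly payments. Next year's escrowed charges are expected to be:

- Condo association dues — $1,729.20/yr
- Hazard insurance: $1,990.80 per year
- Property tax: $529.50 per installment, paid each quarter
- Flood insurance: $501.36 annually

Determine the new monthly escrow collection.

Condo association dues = $1,729.20 annually
Hazard insurance = $1,990.80 annually
Property tax = $529.50 × 4 = $2,118.00 annually
Flood insurance = $501.36 annually
Total per year = $6,339.36
Per month = $6,339.36 ÷ 12 = $528.28
Shortage per month = $1,264.32 / 24 = $52.68
New monthly escrow = $528.28 + $52.68 = $580.96

$580.96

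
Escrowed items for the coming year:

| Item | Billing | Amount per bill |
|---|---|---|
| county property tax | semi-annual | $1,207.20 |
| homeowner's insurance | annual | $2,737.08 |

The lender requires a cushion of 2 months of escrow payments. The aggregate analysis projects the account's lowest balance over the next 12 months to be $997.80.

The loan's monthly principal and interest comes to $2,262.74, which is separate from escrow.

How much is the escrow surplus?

$139.22

County property tax — $1,207.20 × 2 = $2,414.40 per year
Homeowner's insurance — $2,737.08 per year
Total annual escrow = $5,151.48
Monthly escrow = $5,151.48 / 12 = $429.29
Required cushion = 2 × $429.29 = $858.58
Surplus = $997.80 − $858.58 = $139.22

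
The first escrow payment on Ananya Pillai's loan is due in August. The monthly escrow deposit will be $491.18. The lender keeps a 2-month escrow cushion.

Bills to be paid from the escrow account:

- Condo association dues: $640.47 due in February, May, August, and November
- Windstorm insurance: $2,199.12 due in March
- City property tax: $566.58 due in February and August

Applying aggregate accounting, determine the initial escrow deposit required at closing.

$2,306.61

Cushion = 2 × $491.18 = $982.36
Trial balance (start $0, +$491.18 each month, − disbursements):
  Aug: +$491.18 − $1,207.05 → -$715.87
  Sep: +$491.18 → -$224.69
  Oct: +$491.18 → $266.49
  Nov: +$491.18 − $640.47 → $117.20
  Dec: +$491.18 → $608.38
  Jan: +$491.18 → $1,099.56
  Feb: +$491.18 − $1,207.05 → $383.69
  Mar: +$491.18 − $2,199.12 → -$1,324.25
  Apr: +$491.18 → -$833.07
  May: +$491.18 − $640.47 → -$982.36
  Jun: +$491.18 → -$491.18
  Jul: +$491.18 → $0.00
Lowest trial balance = -$1,324.25 (Mar)
Initial deposit = cushion − low point = $982.36 − (-$1,324.25) = $2,306.61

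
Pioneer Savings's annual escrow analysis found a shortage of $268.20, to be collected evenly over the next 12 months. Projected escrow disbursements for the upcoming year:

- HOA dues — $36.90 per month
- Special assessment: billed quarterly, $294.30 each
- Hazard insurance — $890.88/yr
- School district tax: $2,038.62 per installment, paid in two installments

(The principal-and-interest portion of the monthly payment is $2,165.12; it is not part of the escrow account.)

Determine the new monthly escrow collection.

HOA dues = $36.90 × 12 = $442.80/yr
Special assessment = $294.30 × 4 = $1,177.20/yr
Hazard insurance = $890.88/yr
School district tax = $2,038.62 × 2 = $4,077.24/yr
Yearly total = $442.80 + $1,177.20 + $890.88 + $4,077.24 = $6,588.12
Monthly = $6,588.12 ÷ 12 = $549.01
Monthly shortage recovery: $268.20 ÷ 12 = $22.35
New monthly escrow = $549.01 + $22.35 = $571.36

$571.36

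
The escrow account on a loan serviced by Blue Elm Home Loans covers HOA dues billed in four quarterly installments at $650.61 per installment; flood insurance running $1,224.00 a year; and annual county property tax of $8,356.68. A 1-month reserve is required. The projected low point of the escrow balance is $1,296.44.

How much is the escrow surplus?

$281.18

HOA dues: $650.61 × 4 = $2,602.44 per year
Flood insurance: $1,224.00 per year
County property tax: $8,356.68 per year
Total annual escrow = $12,183.12
Per month = $12,183.12 ÷ 12 = $1,015.26
Required reserve = 1 × $1,015.26 = $1,015.26
Surplus = $1,296.44 − $1,015.26 = $281.18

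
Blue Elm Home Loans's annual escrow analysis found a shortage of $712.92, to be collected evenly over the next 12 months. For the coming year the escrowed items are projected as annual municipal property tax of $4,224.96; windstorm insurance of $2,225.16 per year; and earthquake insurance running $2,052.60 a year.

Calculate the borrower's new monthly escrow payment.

Municipal property tax — $4,224.96 per year
Windstorm insurance — $2,225.16 per year
Earthquake insurance — $2,052.60 per year
Yearly total = $8,502.72
Monthly escrow = $8,502.72 ÷ 12 = $708.56
Shortage per month = $712.92 / 12 = $59.41
Adjusted monthly = $708.56 + $59.41 = $767.97

$767.97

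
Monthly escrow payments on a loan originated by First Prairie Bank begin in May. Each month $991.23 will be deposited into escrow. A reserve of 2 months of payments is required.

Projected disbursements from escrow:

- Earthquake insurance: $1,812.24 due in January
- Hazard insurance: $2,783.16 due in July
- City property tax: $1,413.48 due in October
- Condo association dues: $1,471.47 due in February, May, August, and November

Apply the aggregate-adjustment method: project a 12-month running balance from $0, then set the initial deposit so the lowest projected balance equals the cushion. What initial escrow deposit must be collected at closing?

Cushion = 2 × $991.23 = $1,982.46
Trial balance (start $0, +$991.23 each month, − disbursements):
  May: +$991.23 − $1,471.47 → -$480.24
  Jun: +$991.23 → $510.99
  Jul: +$991.23 − $2,783.16 → -$1,280.94
  Aug: +$991.23 − $1,471.47 → -$1,761.18
  Sep: +$991.23 → -$769.95
  Oct: +$991.23 − $1,413.48 → -$1,192.20
  Nov: +$991.23 − $1,471.47 → -$1,672.44
  Dec: +$991.23 → -$681.21
  Jan: +$991.23 − $1,812.24 → -$1,502.22
  Feb: +$991.23 − $1,471.47 → -$1,982.46
  Mar: +$991.23 → -$991.23
  Apr: +$991.23 → $0.00
Lowest trial balance = -$1,982.46 (Feb)
Initial deposit = cushion − low point = $1,982.46 − (-$1,982.46) = $3,964.92

$3,964.92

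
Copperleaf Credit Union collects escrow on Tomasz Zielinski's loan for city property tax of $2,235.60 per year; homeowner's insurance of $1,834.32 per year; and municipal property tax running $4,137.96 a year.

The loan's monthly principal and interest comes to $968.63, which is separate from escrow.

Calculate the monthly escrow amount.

City property tax: $2,235.60/yr
Homeowner's insurance: $1,834.32/yr
Municipal property tax: $4,137.96/yr
Total annual escrow = $8,207.88
Monthly = $8,207.88 ÷ 12 = $683.99

$683.99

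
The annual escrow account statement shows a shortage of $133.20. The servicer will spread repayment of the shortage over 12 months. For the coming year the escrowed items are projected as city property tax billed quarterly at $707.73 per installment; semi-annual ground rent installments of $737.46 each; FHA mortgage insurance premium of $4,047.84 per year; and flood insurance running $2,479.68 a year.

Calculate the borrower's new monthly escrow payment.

City property tax = $707.73 × 4 = $2,830.92
Ground rent = $737.46 × 2 = $1,474.92
FHA mortgage insurance premium = $4,047.84
Flood insurance = $2,479.68
Total annual escrow = $2,830.92 + $1,474.92 + $4,047.84 + $2,479.68 = $10,833.36
Monthly escrow = $10,833.36 / 12 = $902.78
Shortage spread = $133.20 ÷ 12 = $11.10/mo
New monthly escrow = $902.78 + $11.10 = $913.88

$913.88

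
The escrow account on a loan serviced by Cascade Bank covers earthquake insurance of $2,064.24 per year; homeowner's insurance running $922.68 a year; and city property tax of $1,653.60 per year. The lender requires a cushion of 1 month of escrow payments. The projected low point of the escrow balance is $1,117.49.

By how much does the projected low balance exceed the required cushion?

$730.78

Earthquake insurance = $2,064.24 annually
Homeowner's insurance = $922.68 annually
City property tax = $1,653.60 annually
Total per year = $4,640.52
Monthly escrow = $4,640.52 / 12 = $386.71
Required reserve = 1 × $386.71 = $386.71
Surplus = $1,117.49 − $386.71 = $730.78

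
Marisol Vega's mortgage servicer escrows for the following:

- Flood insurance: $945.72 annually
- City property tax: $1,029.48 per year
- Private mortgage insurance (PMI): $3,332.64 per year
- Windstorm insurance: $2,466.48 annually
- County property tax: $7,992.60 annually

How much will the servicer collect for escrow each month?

$1,313.91

Flood insurance: $945.72 per year
City property tax: $1,029.48 per year
Private mortgage insurance (PMI): $3,332.64 per year
Windstorm insurance: $2,466.48 per year
County property tax: $7,992.60 per year
Combined annual = $945.72 + $1,029.48 + $3,332.64 + $2,466.48 + $7,992.60 = $15,766.92
Per month = $15,766.92 / 12 = $1,313.91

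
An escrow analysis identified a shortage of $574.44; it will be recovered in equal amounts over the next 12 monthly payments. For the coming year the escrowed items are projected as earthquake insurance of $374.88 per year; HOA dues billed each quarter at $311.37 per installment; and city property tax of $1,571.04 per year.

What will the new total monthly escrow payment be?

Earthquake insurance — $374.88 per year
HOA dues — $311.37 × 4 = $1,245.48 per year
City property tax — $1,571.04 per year
Combined annual = $3,191.40
Per month = $3,191.40 / 12 = $265.95
Shortage per month = $574.44 ÷ 12 = $47.87
Adjusted monthly = $265.95 + $47.87 = $313.82

$313.82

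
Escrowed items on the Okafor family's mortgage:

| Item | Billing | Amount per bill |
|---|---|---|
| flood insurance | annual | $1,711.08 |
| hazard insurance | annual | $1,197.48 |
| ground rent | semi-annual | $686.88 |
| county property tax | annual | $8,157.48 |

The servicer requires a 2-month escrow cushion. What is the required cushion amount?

Flood insurance = $1,711.08
Hazard insurance = $1,197.48
Ground rent = $686.88 × 2 = $1,373.76
County property tax = $8,157.48
Annual escrow total = $1,711.08 + $1,197.48 + $1,373.76 + $8,157.48 = $12,439.80
Per month = $12,439.80 ÷ 12 = $1,036.65
Cushion = 2 × $1,036.65 = $2,073.30

$2,073.30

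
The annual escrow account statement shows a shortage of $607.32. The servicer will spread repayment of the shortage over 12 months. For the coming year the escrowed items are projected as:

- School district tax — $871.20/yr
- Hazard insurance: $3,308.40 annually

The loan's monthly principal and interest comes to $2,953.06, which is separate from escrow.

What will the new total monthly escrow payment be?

School district tax — $871.20
Hazard insurance — $3,308.40
Combined annual = $4,179.60
Per month = $4,179.60 ÷ 12 = $348.30
Shortage per month = $607.32 ÷ 12 = $50.61
New monthly escrow = $348.30 + $50.61 = $398.91

$398.91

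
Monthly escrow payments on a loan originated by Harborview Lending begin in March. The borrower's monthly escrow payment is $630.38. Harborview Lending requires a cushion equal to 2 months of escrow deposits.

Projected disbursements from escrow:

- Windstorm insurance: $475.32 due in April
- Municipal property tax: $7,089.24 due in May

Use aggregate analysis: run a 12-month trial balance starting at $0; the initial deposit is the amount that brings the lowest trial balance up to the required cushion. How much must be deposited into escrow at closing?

$6,934.18

Cushion = 2 × $630.38 = $1,260.76
Trial balance (start $0, +$630.38 each month, − disbursements):
  Mar: +$630.38 → $630.38
  Apr: +$630.38 − $475.32 → $785.44
  May: +$630.38 − $7,089.24 → -$5,673.42
  Jun: +$630.38 → -$5,043.04
  Jul: +$630.38 → -$4,412.66
  Aug: +$630.38 → -$3,782.28
  Sep: +$630.38 → -$3,151.90
  Oct: +$630.38 → -$2,521.52
  Nov: +$630.38 → -$1,891.14
  Dec: +$630.38 → -$1,260.76
  Jan: +$630.38 → -$630.38
  Feb: +$630.38 → $0.00
Lowest trial balance = -$5,673.42 (May)
Initial deposit = cushion − low point = $1,260.76 − (-$5,673.42) = $6,934.18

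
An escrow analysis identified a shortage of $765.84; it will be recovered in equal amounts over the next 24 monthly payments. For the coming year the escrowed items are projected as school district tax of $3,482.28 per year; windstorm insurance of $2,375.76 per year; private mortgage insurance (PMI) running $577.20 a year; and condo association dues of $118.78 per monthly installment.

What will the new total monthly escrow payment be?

$686.96

School district tax: $3,482.28 per year
Windstorm insurance: $2,375.76 per year
Private mortgage insurance (PMI): $577.20 per year
Condo association dues: $118.78 × 12 = $1,425.36 per year
Annual escrow total = $7,860.60
Base monthly escrow = $7,860.60 / 12 = $655.05
Shortage spread = $765.84 ÷ 24 = $31.91/mo
New monthly escrow = $655.05 + $31.91 = $686.96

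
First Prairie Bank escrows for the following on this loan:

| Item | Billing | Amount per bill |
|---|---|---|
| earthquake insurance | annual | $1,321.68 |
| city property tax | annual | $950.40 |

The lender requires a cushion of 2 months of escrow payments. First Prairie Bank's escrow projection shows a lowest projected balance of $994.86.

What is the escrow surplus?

Earthquake insurance — $1,321.68
City property tax — $950.40
Total per year = $1,321.68 + $950.40 = $2,272.08
Monthly escrow = $2,272.08 ÷ 12 = $189.34
Required reserve = 2 × $189.34 = $378.68
Excess over cushion: $994.86 − $378.68 = $616.18

$616.18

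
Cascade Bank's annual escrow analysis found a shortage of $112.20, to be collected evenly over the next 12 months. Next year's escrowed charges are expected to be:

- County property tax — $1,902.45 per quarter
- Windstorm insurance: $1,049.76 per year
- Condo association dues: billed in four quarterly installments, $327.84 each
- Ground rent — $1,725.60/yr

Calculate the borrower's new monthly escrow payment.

$984.06

County property tax — $1,902.45 × 4 = $7,609.80 annually
Windstorm insurance — $1,049.76 annually
Condo association dues — $327.84 × 4 = $1,311.36 annually
Ground rent — $1,725.60 annually
Total annual escrow = $11,696.52
Monthly escrow = $11,696.52 ÷ 12 = $974.71
Shortage spread = $112.20 ÷ 12 = $9.35/mo
New monthly escrow = $974.71 + $9.35 = $984.06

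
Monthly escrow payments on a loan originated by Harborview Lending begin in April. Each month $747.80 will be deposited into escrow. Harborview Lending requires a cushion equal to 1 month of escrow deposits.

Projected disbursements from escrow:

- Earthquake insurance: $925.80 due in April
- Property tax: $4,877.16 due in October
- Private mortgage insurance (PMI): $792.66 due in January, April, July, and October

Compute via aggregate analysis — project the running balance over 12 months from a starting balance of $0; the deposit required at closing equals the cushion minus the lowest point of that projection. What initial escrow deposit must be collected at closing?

Cushion = 1 × $747.80 = $747.80
Trial balance (start $0, +$747.80 each month, − disbursements):
  Apr: +$747.80 − $1,718.46 → -$970.66
  May: +$747.80 → -$222.86
  Jun: +$747.80 → $524.94
  Jul: +$747.80 − $792.66 → $480.08
  Aug: +$747.80 → $1,227.88
  Sep: +$747.80 → $1,975.68
  Oct: +$747.80 − $5,669.82 → -$2,946.34
  Nov: +$747.80 → -$2,198.54
  Dec: +$747.80 → -$1,450.74
  Jan: +$747.80 − $792.66 → -$1,495.60
  Feb: +$747.80 → -$747.80
  Mar: +$747.80 → $0.00
Lowest trial balance = -$2,946.34 (Oct)
Initial deposit = cushion − low point = $747.80 − (-$2,946.34) = $3,694.14

$3,694.14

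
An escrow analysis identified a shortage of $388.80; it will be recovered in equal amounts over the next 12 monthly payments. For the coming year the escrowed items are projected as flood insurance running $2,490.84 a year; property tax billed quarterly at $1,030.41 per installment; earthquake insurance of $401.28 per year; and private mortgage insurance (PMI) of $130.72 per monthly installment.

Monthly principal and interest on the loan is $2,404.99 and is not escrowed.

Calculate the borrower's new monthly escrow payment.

$747.60

Flood insurance = $2,490.84 per year
Property tax = $1,030.41 × 4 = $4,121.64 per year
Earthquake insurance = $401.28 per year
Private mortgage insurance (PMI) = $130.72 × 12 = $1,568.64 per year
Combined annual = $2,490.84 + $4,121.64 + $401.28 + $1,568.64 = $8,582.40
Monthly = $8,582.40 ÷ 12 = $715.20
Shortage per month = $388.80 / 12 = $32.40
New monthly escrow = $715.20 + $32.40 = $747.60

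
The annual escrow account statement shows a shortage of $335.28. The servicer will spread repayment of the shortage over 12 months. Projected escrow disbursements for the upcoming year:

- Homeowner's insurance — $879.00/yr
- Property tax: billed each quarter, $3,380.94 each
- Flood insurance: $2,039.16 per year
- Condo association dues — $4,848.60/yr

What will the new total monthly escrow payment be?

$1,802.15

Homeowner's insurance: $879.00
Property tax: $3,380.94 × 4 = $13,523.76
Flood insurance: $2,039.16
Condo association dues: $4,848.60
Annual escrow total = $879.00 + $13,523.76 + $2,039.16 + $4,848.60 = $21,290.52
Base monthly escrow = $21,290.52 / 12 = $1,774.21
Monthly shortage recovery: $335.28 ÷ 12 = $27.94
New monthly escrow = $1,774.21 + $27.94 = $1,802.15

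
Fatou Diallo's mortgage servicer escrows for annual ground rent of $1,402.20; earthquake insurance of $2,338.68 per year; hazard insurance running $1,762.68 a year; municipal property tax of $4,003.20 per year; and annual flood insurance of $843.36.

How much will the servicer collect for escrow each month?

Ground rent = $1,402.20 annually
Earthquake insurance = $2,338.68 annually
Hazard insurance = $1,762.68 annually
Municipal property tax = $4,003.20 annually
Flood insurance = $843.36 annually
Annual escrow total = $1,402.20 + $2,338.68 + $1,762.68 + $4,003.20 + $843.36 = $10,350.12
Base monthly escrow = $10,350.12 ÷ 12 = $862.51

$862.51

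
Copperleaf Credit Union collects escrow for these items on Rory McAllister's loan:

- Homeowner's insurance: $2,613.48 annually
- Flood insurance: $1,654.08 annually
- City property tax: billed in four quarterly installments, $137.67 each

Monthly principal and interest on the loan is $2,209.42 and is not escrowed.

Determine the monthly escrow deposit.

$401.52

Homeowner's insurance = $2,613.48/yr
Flood insurance = $1,654.08/yr
City property tax = $137.67 × 4 = $550.68/yr
Annual escrow total = $4,818.24
Monthly escrow = $4,818.24 ÷ 12 = $401.52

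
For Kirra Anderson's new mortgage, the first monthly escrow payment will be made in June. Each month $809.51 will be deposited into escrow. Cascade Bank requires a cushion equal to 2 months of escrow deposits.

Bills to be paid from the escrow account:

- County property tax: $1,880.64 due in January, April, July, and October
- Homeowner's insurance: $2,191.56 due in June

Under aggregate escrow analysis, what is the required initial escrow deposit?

$4,072.20

Cushion = 2 × $809.51 = $1,619.02
Trial balance (start $0, +$809.51 each month, − disbursements):
  Jun: +$809.51 − $2,191.56 → -$1,382.05
  Jul: +$809.51 − $1,880.64 → -$2,453.18
  Aug: +$809.51 → -$1,643.67
  Sep: +$809.51 → -$834.16
  Oct: +$809.51 − $1,880.64 → -$1,905.29
  Nov: +$809.51 → -$1,095.78
  Dec: +$809.51 → -$286.27
  Jan: +$809.51 − $1,880.64 → -$1,357.40
  Feb: +$809.51 → -$547.89
  Mar: +$809.51 → $261.62
  Apr: +$809.51 − $1,880.64 → -$809.51
  May: +$809.51 → $0.00
Lowest trial balance = -$2,453.18 (Jul)
Initial deposit = cushion − low point = $1,619.02 − (-$2,453.18) = $4,072.20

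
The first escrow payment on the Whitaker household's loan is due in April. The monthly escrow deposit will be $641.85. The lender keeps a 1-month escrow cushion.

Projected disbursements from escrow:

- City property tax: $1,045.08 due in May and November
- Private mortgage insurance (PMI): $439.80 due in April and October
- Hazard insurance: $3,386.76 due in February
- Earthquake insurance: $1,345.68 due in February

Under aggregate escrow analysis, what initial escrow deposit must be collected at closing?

$1,283.70

Cushion = 1 × $641.85 = $641.85
Trial balance (start $0, +$641.85 each month, − disbursements):
  Apr: +$641.85 − $439.80 → $202.05
  May: +$641.85 − $1,045.08 → -$201.18
  Jun: +$641.85 → $440.67
  Jul: +$641.85 → $1,082.52
  Aug: +$641.85 → $1,724.37
  Sep: +$641.85 → $2,366.22
  Oct: +$641.85 − $439.80 → $2,568.27
  Nov: +$641.85 − $1,045.08 → $2,165.04
  Dec: +$641.85 → $2,806.89
  Jan: +$641.85 → $3,448.74
  Feb: +$641.85 − $4,732.44 → -$641.85
  Mar: +$641.85 → $0.00
Lowest trial balance = -$641.85 (Feb)
Initial deposit = cushion − low point = $641.85 − (-$641.85) = $1,283.70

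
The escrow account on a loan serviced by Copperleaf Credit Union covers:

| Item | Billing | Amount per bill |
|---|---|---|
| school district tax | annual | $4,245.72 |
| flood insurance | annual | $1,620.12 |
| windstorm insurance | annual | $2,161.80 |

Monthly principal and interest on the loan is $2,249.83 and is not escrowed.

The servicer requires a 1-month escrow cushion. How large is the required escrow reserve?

School district tax: $4,245.72 per year
Flood insurance: $1,620.12 per year
Windstorm insurance: $2,161.80 per year
Combined annual = $4,245.72 + $1,620.12 + $2,161.80 = $8,027.64
Monthly = $8,027.64 ÷ 12 = $668.97
Reserve = 1 × $668.97 = $668.97

$668.97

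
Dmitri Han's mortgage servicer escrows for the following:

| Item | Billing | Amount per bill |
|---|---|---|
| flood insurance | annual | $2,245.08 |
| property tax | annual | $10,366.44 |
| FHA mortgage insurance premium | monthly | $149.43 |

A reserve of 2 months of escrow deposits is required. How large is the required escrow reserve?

Flood insurance = $2,245.08/yr
Property tax = $10,366.44/yr
FHA mortgage insurance premium = $149.43 × 12 = $1,793.16/yr
Total per year = $2,245.08 + $10,366.44 + $1,793.16 = $14,404.68
Base monthly escrow = $14,404.68 / 12 = $1,200.39
Reserve = 2 × $1,200.39 = $2,400.78

$2,400.78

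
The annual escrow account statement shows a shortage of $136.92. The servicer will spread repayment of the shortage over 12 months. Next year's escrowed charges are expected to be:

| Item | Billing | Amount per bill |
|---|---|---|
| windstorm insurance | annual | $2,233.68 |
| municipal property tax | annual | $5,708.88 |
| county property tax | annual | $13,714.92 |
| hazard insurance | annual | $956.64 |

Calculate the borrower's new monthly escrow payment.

Windstorm insurance — $2,233.68 annually
Municipal property tax — $5,708.88 annually
County property tax — $13,714.92 annually
Hazard insurance — $956.64 annually
Total per year = $22,614.12
Per month = $22,614.12 / 12 = $1,884.51
Shortage per month = $136.92 / 12 = $11.41
Adjusted monthly = $1,884.51 + $11.41 = $1,895.92

$1,895.92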